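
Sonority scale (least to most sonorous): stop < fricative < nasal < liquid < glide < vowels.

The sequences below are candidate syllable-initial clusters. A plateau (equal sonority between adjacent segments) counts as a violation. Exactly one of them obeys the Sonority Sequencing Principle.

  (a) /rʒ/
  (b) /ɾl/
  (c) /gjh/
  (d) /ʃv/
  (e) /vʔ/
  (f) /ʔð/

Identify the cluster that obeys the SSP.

f

(a) 4-2 → violates
(b) 4-4 → violates
(c) 1-5-2 → violates
(d) 2-2 → violates
(e) 2-1 → violates
(f) 1-2 → obeys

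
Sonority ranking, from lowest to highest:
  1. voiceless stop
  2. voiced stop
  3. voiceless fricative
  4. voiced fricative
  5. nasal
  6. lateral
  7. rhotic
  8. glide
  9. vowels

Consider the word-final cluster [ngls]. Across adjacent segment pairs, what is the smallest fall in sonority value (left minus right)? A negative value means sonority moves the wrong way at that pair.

/n/: nasal = 5.
/g/: voiced stop = 2.
/l/: lateral = 6.
/s/: voiceless fricative = 3.
/n/→/g/: change +3.
/g/→/l/: change -4.
/l/→/s/: change +3.
Minimum = -4.

-4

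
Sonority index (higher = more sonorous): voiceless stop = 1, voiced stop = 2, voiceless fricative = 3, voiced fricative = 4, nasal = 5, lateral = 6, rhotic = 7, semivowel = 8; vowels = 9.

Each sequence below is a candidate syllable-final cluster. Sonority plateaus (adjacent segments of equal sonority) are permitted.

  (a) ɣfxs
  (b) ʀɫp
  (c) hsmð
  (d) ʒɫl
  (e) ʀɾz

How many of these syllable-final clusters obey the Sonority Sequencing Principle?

(a) sonority 4-3-3-3: well-formed.
(b) sonority 7-6-1: well-formed.
(c) sonority 3-3-5-4: ill-formed.
(d) sonority 4-6-6: ill-formed.
(e) sonority 7-7-4: well-formed.

3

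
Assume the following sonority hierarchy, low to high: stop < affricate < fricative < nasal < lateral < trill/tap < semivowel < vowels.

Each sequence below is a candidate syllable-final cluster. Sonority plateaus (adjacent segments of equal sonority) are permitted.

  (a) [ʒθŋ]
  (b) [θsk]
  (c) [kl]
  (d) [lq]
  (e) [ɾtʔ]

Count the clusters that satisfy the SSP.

(a) 3-3-4 → violates
(b) 3-3-1 → obeys
(c) 1-5 → violates
(d) 5-1 → obeys
(e) 6-1-1 → obeys

3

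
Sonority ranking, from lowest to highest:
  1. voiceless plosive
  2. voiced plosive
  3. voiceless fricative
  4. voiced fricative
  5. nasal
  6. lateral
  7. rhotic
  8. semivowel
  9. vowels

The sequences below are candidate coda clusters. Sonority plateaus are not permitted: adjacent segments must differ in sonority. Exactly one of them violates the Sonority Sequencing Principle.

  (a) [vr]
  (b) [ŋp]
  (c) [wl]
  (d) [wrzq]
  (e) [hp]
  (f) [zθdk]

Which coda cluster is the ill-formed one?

a

(a) [vr]: profile 4-7 — violates.
(b) [ŋp]: profile 5-1 — obeys.
(c) [wl]: profile 8-6 — obeys.
(d) [wrzq]: profile 8-7-4-1 — obeys.
(e) [hp]: profile 3-1 — obeys.
(f) [zθdk]: profile 4-3-2-1 — obeys.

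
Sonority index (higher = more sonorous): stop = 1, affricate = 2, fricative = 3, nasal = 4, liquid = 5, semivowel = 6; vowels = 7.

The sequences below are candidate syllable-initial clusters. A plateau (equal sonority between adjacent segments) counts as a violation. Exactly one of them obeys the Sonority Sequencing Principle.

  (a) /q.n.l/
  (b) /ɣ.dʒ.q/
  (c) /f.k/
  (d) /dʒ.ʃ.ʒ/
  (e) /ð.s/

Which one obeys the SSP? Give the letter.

(a) /q.n.l/: profile 1-4-5 — obeys.
(b) /ɣ.dʒ.q/: profile 3-2-1 — violates.
(c) /f.k/: profile 3-1 — violates.
(d) /dʒ.ʃ.ʒ/: profile 2-3-3 — violates.
(e) /ð.s/: profile 3-3 — violates.

a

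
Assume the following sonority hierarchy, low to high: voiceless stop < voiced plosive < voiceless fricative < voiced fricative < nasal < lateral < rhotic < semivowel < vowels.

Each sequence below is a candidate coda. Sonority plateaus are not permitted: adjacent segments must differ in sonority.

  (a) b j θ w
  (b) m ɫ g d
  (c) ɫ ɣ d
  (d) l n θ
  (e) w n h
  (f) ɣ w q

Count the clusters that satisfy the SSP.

3

(a) sonority 2-8-3-8: ill-formed.
(b) sonority 5-6-2-2: ill-formed.
(c) sonority 6-4-2: well-formed.
(d) sonority 6-5-3: well-formed.
(e) sonority 8-5-3: well-formed.
(f) sonority 4-8-1: ill-formed.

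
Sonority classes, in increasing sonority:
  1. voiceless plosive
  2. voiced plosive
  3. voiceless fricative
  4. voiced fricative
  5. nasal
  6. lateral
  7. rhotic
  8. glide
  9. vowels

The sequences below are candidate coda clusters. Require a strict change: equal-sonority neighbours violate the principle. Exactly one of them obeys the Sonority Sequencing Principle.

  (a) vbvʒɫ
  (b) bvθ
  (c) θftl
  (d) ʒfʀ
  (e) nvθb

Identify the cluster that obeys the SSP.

e

(a) sonority 4-2-4-4-6: ill-formed.
(b) sonority 2-4-3: ill-formed.
(c) sonority 3-3-1-6: ill-formed.
(d) sonority 4-3-7: ill-formed.
(e) sonority 5-4-3-2: well-formed.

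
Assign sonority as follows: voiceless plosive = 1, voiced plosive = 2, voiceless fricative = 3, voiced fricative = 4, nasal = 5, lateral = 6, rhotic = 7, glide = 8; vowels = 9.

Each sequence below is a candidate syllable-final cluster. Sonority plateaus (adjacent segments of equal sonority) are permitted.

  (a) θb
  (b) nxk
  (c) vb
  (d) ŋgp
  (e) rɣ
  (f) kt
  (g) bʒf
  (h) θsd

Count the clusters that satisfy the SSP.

7

(a) 3-2 → obeys
(b) 5-3-1 → obeys
(c) 4-2 → obeys
(d) 5-2-1 → obeys
(e) 7-4 → obeys
(f) 1-1 → obeys
(g) 2-4-3 → violates
(h) 3-3-2 → obeys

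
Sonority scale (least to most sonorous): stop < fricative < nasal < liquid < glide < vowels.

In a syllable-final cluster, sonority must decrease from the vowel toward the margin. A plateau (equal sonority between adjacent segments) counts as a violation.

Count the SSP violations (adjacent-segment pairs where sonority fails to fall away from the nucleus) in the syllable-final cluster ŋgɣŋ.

/ŋ/ — nasal, sonority 3.
/g/ — stop, sonority 1.
/ɣ/ — fricative, sonority 2.
/ŋ/ — nasal, sonority 3.
/ŋ/→/g/: 3→1 (falls) — ok.
/g/→/ɣ/: 1→2 (does not fall) — violation.
/ɣ/→/ŋ/: 2→3 (does not fall) — violation.

2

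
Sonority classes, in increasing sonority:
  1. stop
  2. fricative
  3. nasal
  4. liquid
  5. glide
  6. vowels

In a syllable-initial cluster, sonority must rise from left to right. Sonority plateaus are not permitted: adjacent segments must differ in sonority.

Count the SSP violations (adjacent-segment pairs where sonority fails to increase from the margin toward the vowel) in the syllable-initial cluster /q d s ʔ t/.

/q/: stop = 1.
/d/: stop = 1.
/s/: fricative = 2.
/ʔ/: stop = 1.
/t/: stop = 1.
/q/→/d/: 1→1 (plateau) — violation.
/d/→/s/: 1→2 (rises) — ok.
/s/→/ʔ/: 2→1 (does not rise) — violation.
/ʔ/→/t/: 1→1 (plateau) — violation.

3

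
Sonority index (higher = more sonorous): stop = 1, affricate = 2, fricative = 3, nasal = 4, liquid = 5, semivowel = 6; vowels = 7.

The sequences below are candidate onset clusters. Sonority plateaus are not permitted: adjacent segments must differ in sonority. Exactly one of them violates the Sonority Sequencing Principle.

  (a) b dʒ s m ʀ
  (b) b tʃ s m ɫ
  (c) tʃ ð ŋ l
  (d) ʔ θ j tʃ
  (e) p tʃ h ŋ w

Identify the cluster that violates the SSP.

(a) b dʒ s m ʀ: profile 1-2-3-4-5 — obeys.
(b) b tʃ s m ɫ: profile 1-2-3-4-5 — obeys.
(c) tʃ ð ŋ l: profile 2-3-4-5 — obeys.
(d) ʔ θ j tʃ: profile 1-3-6-2 — violates.
(e) p tʃ h ŋ w: profile 1-2-3-4-6 — obeys.

d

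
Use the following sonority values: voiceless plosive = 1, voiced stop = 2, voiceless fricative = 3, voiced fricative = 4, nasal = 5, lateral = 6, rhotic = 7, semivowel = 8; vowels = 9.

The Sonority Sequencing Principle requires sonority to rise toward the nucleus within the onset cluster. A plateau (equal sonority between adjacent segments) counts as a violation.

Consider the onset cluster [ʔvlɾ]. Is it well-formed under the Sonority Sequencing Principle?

yes

/ʔ/ is a voiceless plosive (sonority 1).
/v/ is a voiced fricative (sonority 4).
/l/ is a lateral (sonority 6).
/ɾ/ is a rhotic (sonority 7).
The profile 1-4-6-7 strictly rises, so the onset cluster satisfies the SSP.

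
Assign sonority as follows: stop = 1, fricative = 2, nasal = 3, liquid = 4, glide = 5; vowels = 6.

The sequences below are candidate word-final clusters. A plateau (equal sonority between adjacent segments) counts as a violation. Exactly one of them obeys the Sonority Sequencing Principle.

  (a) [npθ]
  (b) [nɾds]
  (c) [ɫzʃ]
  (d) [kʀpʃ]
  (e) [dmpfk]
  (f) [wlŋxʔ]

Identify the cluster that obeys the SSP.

(a) sonority 3-1-2: ill-formed.
(b) sonority 3-4-1-2: ill-formed.
(c) sonority 4-2-2: ill-formed.
(d) sonority 1-4-1-2: ill-formed.
(e) sonority 1-3-1-2-1: ill-formed.
(f) sonority 5-4-3-2-1: well-formed.

f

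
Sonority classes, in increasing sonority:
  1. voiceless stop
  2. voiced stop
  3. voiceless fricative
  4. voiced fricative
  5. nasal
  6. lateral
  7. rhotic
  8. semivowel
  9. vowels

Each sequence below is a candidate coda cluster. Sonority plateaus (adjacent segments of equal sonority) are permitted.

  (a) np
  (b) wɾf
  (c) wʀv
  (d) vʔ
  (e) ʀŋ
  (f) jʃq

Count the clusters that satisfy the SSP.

6

(a) sonority 5-1: well-formed.
(b) sonority 8-7-3: well-formed.
(c) sonority 8-7-4: well-formed.
(d) sonority 4-1: well-formed.
(e) sonority 7-5: well-formed.
(f) sonority 8-3-1: well-formed.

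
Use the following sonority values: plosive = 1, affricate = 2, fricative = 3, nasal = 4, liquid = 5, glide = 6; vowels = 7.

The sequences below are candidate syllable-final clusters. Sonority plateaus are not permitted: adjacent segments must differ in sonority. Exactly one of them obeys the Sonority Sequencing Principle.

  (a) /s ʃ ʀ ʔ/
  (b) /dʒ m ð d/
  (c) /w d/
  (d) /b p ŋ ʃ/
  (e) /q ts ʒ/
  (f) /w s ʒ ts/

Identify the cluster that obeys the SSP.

c

(a) 3-3-5-1 → violates
(b) 2-4-3-1 → violates
(c) 6-1 → obeys
(d) 1-1-4-3 → violates
(e) 1-2-3 → violates
(f) 6-3-3-2 → violates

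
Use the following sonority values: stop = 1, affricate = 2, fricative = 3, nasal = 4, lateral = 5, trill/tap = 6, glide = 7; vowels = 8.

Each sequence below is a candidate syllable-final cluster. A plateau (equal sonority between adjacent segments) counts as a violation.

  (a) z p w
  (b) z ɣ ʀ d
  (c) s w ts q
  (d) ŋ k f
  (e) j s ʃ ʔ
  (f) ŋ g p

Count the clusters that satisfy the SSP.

(a) 3-1-7 → violates
(b) 3-3-6-1 → violates
(c) 3-7-2-1 → violates
(d) 4-1-3 → violates
(e) 7-3-3-1 → violates
(f) 4-1-1 → violates

0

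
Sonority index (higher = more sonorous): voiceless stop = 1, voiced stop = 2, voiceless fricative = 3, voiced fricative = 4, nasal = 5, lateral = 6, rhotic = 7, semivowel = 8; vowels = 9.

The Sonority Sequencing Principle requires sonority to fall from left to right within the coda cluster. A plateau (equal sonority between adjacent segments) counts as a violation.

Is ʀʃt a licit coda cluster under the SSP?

/ʀ/ is a rhotic (sonority 7).
/ʃ/ is a voiceless fricative (sonority 3).
/t/ is a voiceless stop (sonority 1).
The profile 7-3-1 strictly falls, so the coda cluster satisfies the SSP.

yes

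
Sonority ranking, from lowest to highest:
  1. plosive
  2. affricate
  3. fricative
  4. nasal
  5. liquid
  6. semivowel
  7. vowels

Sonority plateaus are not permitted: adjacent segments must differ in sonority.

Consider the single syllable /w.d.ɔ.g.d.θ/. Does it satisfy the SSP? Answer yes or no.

Onset: /w/ is a semivowel (sonority 6), /d/ is a plosive (sonority 1); then the nucleus /ɔ/ (sonority 7).
Onset profile 6-1-7 — does not strictly rise throughout.
Coda: /g/ is a plosive (sonority 1), /d/ is a plosive (sonority 1), /θ/ is a fricative (sonority 3).
Coda profile 7-1-1-3 — does not strictly fall throughout.

no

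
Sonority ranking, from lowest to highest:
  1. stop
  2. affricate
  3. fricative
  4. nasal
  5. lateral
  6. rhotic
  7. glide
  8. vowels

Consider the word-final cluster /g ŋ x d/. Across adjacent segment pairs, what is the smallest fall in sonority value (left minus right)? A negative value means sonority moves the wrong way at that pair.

/g/ is a stop (sonority 1).
/ŋ/ is a nasal (sonority 4).
/x/ is a fricative (sonority 3).
/d/ is a stop (sonority 1).
/g/→/ŋ/: change -3.
/ŋ/→/x/: change +1.
/x/→/d/: change +2.
Minimum = -3.

-3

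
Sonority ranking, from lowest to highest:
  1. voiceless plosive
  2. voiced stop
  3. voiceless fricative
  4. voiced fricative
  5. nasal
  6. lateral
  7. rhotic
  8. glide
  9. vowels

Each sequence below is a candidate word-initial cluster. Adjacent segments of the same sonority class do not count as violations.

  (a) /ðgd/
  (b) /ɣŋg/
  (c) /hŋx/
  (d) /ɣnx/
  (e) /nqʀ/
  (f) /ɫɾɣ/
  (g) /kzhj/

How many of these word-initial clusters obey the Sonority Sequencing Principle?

(a) /ðgd/: profile 4-2-2 — violates.
(b) /ɣŋg/: profile 4-5-2 — violates.
(c) /hŋx/: profile 3-5-3 — violates.
(d) /ɣnx/: profile 4-5-3 — violates.
(e) /nqʀ/: profile 5-1-7 — violates.
(f) /ɫɾɣ/: profile 6-7-4 — violates.
(g) /kzhj/: profile 1-4-3-8 — violates.

0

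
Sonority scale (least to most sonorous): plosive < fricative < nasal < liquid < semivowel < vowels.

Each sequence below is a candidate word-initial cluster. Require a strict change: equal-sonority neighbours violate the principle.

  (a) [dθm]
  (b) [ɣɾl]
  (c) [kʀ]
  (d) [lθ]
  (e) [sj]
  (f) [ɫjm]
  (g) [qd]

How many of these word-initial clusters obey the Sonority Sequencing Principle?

(a) 1-2-3 → obeys
(b) 2-4-4 → violates
(c) 1-4 → obeys
(d) 4-2 → violates
(e) 2-5 → obeys
(f) 4-5-3 → violates
(g) 1-1 → violates

3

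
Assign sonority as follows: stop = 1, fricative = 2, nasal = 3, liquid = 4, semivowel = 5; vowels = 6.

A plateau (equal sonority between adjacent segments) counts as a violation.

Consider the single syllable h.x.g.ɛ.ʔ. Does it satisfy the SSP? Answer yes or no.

Onset: /h/ is a fricative (sonority 2), /x/ is a fricative (sonority 2), /g/ is a stop (sonority 1); then the nucleus /ɛ/ (sonority 6).
Onset profile 2-2-1-6 — does not strictly rise throughout.
Coda: /ʔ/ is a stop (sonority 1).
Coda profile 6-1 — falls from the nucleus.

no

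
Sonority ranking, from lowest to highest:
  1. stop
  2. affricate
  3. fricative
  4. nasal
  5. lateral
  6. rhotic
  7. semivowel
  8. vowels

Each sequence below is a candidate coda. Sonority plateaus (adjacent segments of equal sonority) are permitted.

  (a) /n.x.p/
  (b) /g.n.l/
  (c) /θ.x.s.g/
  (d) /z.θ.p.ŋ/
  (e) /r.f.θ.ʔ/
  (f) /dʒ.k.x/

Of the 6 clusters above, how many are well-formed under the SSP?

(a) sonority 4-3-1: well-formed.
(b) sonority 1-4-5: ill-formed.
(c) sonority 3-3-3-1: well-formed.
(d) sonority 3-3-1-4: ill-formed.
(e) sonority 6-3-3-1: well-formed.
(f) sonority 2-1-3: ill-formed.

3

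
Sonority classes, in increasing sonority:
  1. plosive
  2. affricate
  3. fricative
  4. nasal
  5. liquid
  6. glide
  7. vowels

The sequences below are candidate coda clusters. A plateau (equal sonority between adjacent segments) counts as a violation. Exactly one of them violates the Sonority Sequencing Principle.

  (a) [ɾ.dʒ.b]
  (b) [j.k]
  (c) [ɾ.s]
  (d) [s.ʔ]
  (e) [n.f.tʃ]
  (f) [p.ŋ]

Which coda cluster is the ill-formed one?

f

(a) [ɾ.dʒ.b]: profile 5-2-1 — obeys.
(b) [j.k]: profile 6-1 — obeys.
(c) [ɾ.s]: profile 5-3 — obeys.
(d) [s.ʔ]: profile 3-1 — obeys.
(e) [n.f.tʃ]: profile 4-3-2 — obeys.
(f) [p.ŋ]: profile 1-4 — violates.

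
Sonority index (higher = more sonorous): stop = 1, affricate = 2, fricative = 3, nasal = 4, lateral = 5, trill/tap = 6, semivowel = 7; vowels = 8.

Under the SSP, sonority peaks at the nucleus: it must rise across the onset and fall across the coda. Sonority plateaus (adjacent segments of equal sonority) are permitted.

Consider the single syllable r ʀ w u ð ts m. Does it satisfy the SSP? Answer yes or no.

no

Onset: /r/ is a trill/tap (sonority 6), /ʀ/ is a trill/tap (sonority 6), /w/ is a semivowel (sonority 7); then the nucleus /u/ (sonority 8).
Onset profile 6-6-7-8 — rises to the nucleus.
Coda: /ð/ is a fricative (sonority 3), /ts/ is an affricate (sonority 2), /m/ is a nasal (sonority 4).
Coda profile 8-3-2-4 — does not fall throughout.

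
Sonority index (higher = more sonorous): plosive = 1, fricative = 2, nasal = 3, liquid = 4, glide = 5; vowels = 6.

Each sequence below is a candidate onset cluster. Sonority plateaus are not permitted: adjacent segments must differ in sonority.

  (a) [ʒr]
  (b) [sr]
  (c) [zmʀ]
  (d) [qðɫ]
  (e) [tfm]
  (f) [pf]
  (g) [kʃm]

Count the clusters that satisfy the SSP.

7

(a) sonority 2-4: well-formed.
(b) sonority 2-4: well-formed.
(c) sonority 2-3-4: well-formed.
(d) sonority 1-2-4: well-formed.
(e) sonority 1-2-3: well-formed.
(f) sonority 1-2: well-formed.
(g) sonority 1-2-3: well-formed.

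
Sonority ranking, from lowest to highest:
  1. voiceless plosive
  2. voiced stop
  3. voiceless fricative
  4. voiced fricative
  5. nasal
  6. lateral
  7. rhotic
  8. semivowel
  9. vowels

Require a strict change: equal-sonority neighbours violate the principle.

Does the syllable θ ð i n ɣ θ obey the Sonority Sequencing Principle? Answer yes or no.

yes

Onset: /θ/ is a voiceless fricative (sonority 3), /ð/ is a voiced fricative (sonority 4); then the nucleus /i/ (sonority 9).
Onset profile 3-4-9 — rises to the nucleus.
Coda: /n/ is a nasal (sonority 5), /ɣ/ is a voiced fricative (sonority 4), /θ/ is a voiceless fricative (sonority 3).
Coda profile 9-5-4-3 — falls from the nucleus.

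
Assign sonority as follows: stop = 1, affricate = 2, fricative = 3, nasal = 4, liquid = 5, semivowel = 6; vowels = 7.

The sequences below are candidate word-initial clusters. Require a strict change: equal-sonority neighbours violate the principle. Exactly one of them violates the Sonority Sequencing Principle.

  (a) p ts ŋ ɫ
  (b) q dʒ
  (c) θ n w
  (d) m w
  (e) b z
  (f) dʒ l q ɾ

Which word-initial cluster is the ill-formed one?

f

(a) sonority 1-2-4-5: well-formed.
(b) sonority 1-2: well-formed.
(c) sonority 3-4-6: well-formed.
(d) sonority 4-6: well-formed.
(e) sonority 1-3: well-formed.
(f) sonority 2-5-1-5: ill-formed.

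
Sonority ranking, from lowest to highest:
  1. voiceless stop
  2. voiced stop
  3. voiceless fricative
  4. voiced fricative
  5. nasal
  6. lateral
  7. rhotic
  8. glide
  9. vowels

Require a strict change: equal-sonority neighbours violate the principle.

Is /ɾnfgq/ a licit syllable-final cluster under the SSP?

yes

/ɾ/ — rhotic, sonority 7.
/n/ — nasal, sonority 5.
/f/ — voiceless fricative, sonority 3.
/g/ — voiced stop, sonority 2.
/q/ — voiceless stop, sonority 1.
The profile 7-5-3-2-1 strictly falls, so the syllable-final cluster satisfies the SSP.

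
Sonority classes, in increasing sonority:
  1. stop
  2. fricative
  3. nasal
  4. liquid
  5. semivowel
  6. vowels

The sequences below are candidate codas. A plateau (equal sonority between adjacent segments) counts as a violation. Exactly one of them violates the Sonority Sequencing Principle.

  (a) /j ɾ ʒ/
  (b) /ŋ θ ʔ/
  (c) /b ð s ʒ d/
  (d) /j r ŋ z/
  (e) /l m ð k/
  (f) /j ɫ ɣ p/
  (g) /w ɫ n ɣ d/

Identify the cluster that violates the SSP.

(a) /j ɾ ʒ/: profile 5-4-2 — obeys.
(b) /ŋ θ ʔ/: profile 3-2-1 — obeys.
(c) /b ð s ʒ d/: profile 1-2-2-2-1 — violates.
(d) /j r ŋ z/: profile 5-4-3-2 — obeys.
(e) /l m ð k/: profile 4-3-2-1 — obeys.
(f) /j ɫ ɣ p/: profile 5-4-2-1 — obeys.
(g) /w ɫ n ɣ d/: profile 5-4-3-2-1 — obeys.

c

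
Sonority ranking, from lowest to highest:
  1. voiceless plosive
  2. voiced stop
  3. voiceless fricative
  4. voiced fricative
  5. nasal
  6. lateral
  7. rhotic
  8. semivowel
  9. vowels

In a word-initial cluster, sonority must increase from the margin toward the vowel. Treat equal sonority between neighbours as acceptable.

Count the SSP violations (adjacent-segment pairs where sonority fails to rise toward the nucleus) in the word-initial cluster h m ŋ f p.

/h/ — voiceless fricative, sonority 3.
/m/ — nasal, sonority 5.
/ŋ/ — nasal, sonority 5.
/f/ — voiceless fricative, sonority 3.
/p/ — voiceless plosive, sonority 1.
/h/→/m/: 3→5 (rises) — ok.
/m/→/ŋ/: 5→5 (plateau, allowed) — ok.
/ŋ/→/f/: 5→3 (does not rise) — violation.
/f/→/p/: 3→1 (does not rise) — violation.

2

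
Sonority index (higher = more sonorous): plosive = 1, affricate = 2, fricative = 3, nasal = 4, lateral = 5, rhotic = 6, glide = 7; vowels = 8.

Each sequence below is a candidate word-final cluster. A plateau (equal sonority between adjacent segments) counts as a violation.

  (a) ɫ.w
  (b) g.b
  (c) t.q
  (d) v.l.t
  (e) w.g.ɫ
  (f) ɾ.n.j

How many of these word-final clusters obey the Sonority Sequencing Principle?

0

(a) 5-7 → violates
(b) 1-1 → violates
(c) 1-1 → violates
(d) 3-5-1 → violates
(e) 7-1-5 → violates
(f) 6-4-7 → violates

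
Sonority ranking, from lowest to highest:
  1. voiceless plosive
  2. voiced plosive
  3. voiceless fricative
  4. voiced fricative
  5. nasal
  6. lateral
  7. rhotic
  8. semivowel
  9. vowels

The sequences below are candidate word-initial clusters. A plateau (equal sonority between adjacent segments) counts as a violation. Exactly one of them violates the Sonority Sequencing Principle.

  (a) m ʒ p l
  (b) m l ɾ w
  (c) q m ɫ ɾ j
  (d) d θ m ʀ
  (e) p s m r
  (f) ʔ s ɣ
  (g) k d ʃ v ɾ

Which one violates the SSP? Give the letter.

(a) m ʒ p l: profile 5-4-1-6 — violates.
(b) m l ɾ w: profile 5-6-7-8 — obeys.
(c) q m ɫ ɾ j: profile 1-5-6-7-8 — obeys.
(d) d θ m ʀ: profile 2-3-5-7 — obeys.
(e) p s m r: profile 1-3-5-7 — obeys.
(f) ʔ s ɣ: profile 1-3-4 — obeys.
(g) k d ʃ v ɾ: profile 1-2-3-4-7 — obeys.

a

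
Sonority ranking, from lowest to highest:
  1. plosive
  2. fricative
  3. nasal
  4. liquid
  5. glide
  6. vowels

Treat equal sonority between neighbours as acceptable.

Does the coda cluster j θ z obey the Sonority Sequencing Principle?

yes

/j/: glide = 5.
/θ/: fricative = 2.
/z/: fricative = 2.
The profile 5-2-2 is non-increasing (plateaus allowed), so the coda cluster satisfies the SSP.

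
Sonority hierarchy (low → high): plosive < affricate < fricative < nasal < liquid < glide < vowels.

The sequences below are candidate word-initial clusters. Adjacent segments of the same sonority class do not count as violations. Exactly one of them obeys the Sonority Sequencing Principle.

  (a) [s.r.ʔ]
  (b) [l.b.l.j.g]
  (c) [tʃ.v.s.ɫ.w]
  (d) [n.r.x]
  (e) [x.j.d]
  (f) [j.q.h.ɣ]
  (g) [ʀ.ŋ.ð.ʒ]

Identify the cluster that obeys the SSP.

c

(a) sonority 3-5-1: ill-formed.
(b) sonority 5-1-5-6-1: ill-formed.
(c) sonority 2-3-3-5-6: well-formed.
(d) sonority 4-5-3: ill-formed.
(e) sonority 3-6-1: ill-formed.
(f) sonority 6-1-3-3: ill-formed.
(g) sonority 5-4-3-3: ill-formed.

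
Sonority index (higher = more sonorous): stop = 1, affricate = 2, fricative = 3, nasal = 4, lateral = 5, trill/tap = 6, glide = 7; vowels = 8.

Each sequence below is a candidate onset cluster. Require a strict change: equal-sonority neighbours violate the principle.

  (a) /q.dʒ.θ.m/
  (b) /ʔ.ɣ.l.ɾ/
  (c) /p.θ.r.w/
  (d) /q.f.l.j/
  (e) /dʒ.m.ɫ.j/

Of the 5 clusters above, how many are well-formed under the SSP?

(a) /q.dʒ.θ.m/: profile 1-2-3-4 — obeys.
(b) /ʔ.ɣ.l.ɾ/: profile 1-3-5-6 — obeys.
(c) /p.θ.r.w/: profile 1-3-6-7 — obeys.
(d) /q.f.l.j/: profile 1-3-5-7 — obeys.
(e) /dʒ.m.ɫ.j/: profile 2-4-5-7 — obeys.

5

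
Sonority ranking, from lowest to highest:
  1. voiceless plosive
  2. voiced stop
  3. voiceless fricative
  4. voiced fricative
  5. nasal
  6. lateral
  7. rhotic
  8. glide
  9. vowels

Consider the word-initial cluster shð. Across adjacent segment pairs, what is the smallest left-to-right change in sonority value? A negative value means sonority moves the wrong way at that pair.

/s/ is a voiceless fricative (sonority 3).
/h/ is a voiceless fricative (sonority 3).
/ð/ is a voiced fricative (sonority 4).
/s/→/h/: change +0.
/h/→/ð/: change +1.
Minimum = 0.

0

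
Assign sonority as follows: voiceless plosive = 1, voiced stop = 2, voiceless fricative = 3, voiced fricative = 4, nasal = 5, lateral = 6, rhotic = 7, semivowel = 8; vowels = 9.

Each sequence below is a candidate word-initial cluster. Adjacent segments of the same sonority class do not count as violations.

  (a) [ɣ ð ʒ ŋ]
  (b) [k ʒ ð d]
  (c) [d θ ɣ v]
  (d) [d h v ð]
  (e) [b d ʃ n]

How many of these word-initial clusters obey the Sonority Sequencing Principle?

4

(a) [ɣ ð ʒ ŋ]: profile 4-4-4-5 — obeys.
(b) [k ʒ ð d]: profile 1-4-4-2 — violates.
(c) [d θ ɣ v]: profile 2-3-4-4 — obeys.
(d) [d h v ð]: profile 2-3-4-4 — obeys.
(e) [b d ʃ n]: profile 2-2-3-5 — obeys.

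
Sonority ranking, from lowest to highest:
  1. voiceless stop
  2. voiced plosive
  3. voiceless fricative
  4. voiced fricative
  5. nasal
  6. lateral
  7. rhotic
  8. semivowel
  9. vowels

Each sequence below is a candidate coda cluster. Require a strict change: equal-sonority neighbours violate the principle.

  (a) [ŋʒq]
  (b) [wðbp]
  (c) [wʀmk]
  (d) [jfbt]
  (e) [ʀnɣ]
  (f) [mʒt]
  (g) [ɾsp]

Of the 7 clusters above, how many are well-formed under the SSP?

(a) [ŋʒq]: profile 5-4-1 — obeys.
(b) [wðbp]: profile 8-4-2-1 — obeys.
(c) [wʀmk]: profile 8-7-5-1 — obeys.
(d) [jfbt]: profile 8-3-2-1 — obeys.
(e) [ʀnɣ]: profile 7-5-4 — obeys.
(f) [mʒt]: profile 5-4-1 — obeys.
(g) [ɾsp]: profile 7-3-1 — obeys.

7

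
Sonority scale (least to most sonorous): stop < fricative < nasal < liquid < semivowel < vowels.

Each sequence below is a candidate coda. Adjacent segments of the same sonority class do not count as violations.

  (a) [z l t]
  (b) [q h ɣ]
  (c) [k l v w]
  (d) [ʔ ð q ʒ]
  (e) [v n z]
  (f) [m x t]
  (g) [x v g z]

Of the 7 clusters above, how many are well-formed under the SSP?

1

(a) [z l t]: profile 2-4-1 — violates.
(b) [q h ɣ]: profile 1-2-2 — violates.
(c) [k l v w]: profile 1-4-2-5 — violates.
(d) [ʔ ð q ʒ]: profile 1-2-1-2 — violates.
(e) [v n z]: profile 2-3-2 — violates.
(f) [m x t]: profile 3-2-1 — obeys.
(g) [x v g z]: profile 2-2-1-2 — violates.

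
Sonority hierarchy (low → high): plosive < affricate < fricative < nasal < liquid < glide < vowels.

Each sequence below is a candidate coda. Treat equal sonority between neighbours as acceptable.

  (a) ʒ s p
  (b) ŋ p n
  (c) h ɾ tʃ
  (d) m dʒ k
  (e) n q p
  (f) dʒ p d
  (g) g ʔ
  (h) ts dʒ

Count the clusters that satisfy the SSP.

(a) ʒ s p: profile 3-3-1 — obeys.
(b) ŋ p n: profile 4-1-4 — violates.
(c) h ɾ tʃ: profile 3-5-2 — violates.
(d) m dʒ k: profile 4-2-1 — obeys.
(e) n q p: profile 4-1-1 — obeys.
(f) dʒ p d: profile 2-1-1 — obeys.
(g) g ʔ: profile 1-1 — obeys.
(h) ts dʒ: profile 2-2 — obeys.

6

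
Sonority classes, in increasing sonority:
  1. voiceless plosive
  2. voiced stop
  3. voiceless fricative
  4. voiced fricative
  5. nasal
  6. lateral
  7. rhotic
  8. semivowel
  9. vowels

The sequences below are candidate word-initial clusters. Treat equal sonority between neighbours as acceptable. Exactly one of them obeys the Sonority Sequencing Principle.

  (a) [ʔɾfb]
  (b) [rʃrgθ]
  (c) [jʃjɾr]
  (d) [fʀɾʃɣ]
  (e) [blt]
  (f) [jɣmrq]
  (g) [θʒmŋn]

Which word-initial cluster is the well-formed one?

g

(a) 1-7-3-2 → violates
(b) 7-3-7-2-3 → violates
(c) 8-3-8-7-7 → violates
(d) 3-7-7-3-4 → violates
(e) 2-6-1 → violates
(f) 8-4-5-7-1 → violates
(g) 3-4-5-5-5 → obeys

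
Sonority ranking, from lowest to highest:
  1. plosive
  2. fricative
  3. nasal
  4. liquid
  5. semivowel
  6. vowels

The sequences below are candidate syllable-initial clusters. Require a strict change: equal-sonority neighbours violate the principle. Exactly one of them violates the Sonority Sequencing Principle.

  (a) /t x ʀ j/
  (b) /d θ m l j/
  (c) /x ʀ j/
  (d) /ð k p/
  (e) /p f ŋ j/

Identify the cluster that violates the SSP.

d

(a) /t x ʀ j/: profile 1-2-4-5 — obeys.
(b) /d θ m l j/: profile 1-2-3-4-5 — obeys.
(c) /x ʀ j/: profile 2-4-5 — obeys.
(d) /ð k p/: profile 2-1-1 — violates.
(e) /p f ŋ j/: profile 1-2-3-5 — obeys.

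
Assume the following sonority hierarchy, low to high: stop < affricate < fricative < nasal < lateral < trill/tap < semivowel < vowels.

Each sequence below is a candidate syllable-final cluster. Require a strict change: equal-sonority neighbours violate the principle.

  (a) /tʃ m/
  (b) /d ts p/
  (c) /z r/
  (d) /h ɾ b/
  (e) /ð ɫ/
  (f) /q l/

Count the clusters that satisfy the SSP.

(a) sonority 2-4: ill-formed.
(b) sonority 1-2-1: ill-formed.
(c) sonority 3-6: ill-formed.
(d) sonority 3-6-1: ill-formed.
(e) sonority 3-5: ill-formed.
(f) sonority 1-5: ill-formed.

0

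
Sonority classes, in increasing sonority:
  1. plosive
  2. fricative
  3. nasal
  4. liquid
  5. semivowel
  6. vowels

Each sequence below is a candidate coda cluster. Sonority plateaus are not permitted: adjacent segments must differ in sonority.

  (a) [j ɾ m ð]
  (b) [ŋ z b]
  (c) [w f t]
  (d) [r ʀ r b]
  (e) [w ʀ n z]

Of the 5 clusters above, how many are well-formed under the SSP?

(a) sonority 5-4-3-2: well-formed.
(b) sonority 3-2-1: well-formed.
(c) sonority 5-2-1: well-formed.
(d) sonority 4-4-4-1: ill-formed.
(e) sonority 5-4-3-2: well-formed.

4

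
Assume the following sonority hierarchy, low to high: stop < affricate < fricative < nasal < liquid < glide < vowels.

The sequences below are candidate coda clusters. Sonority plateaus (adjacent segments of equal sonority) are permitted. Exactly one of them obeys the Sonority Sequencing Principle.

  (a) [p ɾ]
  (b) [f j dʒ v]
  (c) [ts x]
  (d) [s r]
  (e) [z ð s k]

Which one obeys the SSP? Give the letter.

(a) sonority 1-5: ill-formed.
(b) sonority 3-6-2-3: ill-formed.
(c) sonority 2-3: ill-formed.
(d) sonority 3-5: ill-formed.
(e) sonority 3-3-3-1: well-formed.

e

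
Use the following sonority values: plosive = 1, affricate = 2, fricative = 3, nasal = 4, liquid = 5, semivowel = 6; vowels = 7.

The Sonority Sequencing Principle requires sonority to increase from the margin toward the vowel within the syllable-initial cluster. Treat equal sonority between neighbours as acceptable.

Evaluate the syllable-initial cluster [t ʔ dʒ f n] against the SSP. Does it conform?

yes

/t/ — plosive, sonority 1.
/ʔ/ — plosive, sonority 1.
/dʒ/ — affricate, sonority 2.
/f/ — fricative, sonority 3.
/n/ — nasal, sonority 4.
The profile 1-1-2-3-4 is non-decreasing (plateaus allowed), so the syllable-initial cluster satisfies the SSP.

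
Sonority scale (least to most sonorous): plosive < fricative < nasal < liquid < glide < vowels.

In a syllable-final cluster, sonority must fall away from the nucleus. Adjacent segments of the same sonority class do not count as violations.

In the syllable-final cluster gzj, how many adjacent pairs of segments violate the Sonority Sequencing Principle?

2

/g/ — plosive, sonority 1.
/z/ — fricative, sonority 2.
/j/ — glide, sonority 5.
/g/→/z/: 1→2 (does not fall) — violation.
/z/→/j/: 2→5 (does not fall) — violation.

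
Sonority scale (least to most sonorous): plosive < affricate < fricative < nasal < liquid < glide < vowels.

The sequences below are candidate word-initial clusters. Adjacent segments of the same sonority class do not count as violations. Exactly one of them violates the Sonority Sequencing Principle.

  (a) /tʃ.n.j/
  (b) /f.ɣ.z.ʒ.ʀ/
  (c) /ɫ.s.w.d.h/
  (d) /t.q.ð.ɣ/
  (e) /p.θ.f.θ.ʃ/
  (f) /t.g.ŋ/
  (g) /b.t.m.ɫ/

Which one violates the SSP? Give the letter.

c

(a) 2-4-6 → obeys
(b) 3-3-3-3-5 → obeys
(c) 5-3-6-1-3 → violates
(d) 1-1-3-3 → obeys
(e) 1-3-3-3-3 → obeys
(f) 1-1-4 → obeys
(g) 1-1-4-5 → obeys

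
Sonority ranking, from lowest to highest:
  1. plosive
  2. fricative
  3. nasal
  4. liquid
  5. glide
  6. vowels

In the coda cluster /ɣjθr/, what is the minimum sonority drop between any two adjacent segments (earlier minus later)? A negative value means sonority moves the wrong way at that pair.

-3

/ɣ/ is a fricative (sonority 2).
/j/ is a glide (sonority 5).
/θ/ is a fricative (sonority 2).
/r/ is a liquid (sonority 4).
/ɣ/→/j/: change -3.
/j/→/θ/: change +3.
/θ/→/r/: change -2.
Minimum = -3.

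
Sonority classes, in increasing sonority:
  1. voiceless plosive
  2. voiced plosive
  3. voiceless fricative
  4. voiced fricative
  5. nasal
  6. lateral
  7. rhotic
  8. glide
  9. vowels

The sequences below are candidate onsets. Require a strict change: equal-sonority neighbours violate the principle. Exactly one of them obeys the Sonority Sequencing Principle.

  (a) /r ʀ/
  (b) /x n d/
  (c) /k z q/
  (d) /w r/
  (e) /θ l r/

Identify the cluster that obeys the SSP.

e

(a) /r ʀ/: profile 7-7 — violates.
(b) /x n d/: profile 3-5-2 — violates.
(c) /k z q/: profile 1-4-1 — violates.
(d) /w r/: profile 8-7 — violates.
(e) /θ l r/: profile 3-6-7 — obeys.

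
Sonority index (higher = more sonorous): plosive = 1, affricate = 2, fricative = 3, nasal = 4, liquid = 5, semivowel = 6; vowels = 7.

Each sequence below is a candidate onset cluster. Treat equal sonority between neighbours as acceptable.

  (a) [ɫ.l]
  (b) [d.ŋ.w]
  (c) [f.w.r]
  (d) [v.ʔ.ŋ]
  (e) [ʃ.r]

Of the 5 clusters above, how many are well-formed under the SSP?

3

(a) sonority 5-5: well-formed.
(b) sonority 1-4-6: well-formed.
(c) sonority 3-6-5: ill-formed.
(d) sonority 3-1-4: ill-formed.
(e) sonority 3-5: well-formed.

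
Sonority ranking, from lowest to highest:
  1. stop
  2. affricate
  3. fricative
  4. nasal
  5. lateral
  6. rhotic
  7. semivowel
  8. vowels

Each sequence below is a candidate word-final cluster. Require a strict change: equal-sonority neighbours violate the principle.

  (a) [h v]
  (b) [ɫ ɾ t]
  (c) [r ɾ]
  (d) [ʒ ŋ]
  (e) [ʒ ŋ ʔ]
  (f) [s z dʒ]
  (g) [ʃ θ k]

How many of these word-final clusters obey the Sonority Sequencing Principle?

0

(a) 3-3 → violates
(b) 5-6-1 → violates
(c) 6-6 → violates
(d) 3-4 → violates
(e) 3-4-1 → violates
(f) 3-3-2 → violates
(g) 3-3-1 → violates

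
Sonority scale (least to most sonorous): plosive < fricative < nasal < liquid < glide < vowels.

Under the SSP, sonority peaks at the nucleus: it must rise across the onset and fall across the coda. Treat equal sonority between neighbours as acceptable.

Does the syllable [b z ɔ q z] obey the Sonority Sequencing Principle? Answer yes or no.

no

Onset: /b/ is a plosive (sonority 1), /z/ is a fricative (sonority 2); then the nucleus /ɔ/ (sonority 6).
Onset profile 1-2-6 — rises to the nucleus.
Coda: /q/ is a plosive (sonority 1), /z/ is a fricative (sonority 2).
Coda profile 6-1-2 — does not fall throughout.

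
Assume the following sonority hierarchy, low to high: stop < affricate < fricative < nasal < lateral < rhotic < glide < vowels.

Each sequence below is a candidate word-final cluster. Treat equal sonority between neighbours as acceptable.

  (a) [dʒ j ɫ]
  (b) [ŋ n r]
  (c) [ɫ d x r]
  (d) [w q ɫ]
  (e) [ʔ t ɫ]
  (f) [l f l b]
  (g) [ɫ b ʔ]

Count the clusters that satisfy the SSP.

(a) [dʒ j ɫ]: profile 2-7-5 — violates.
(b) [ŋ n r]: profile 4-4-6 — violates.
(c) [ɫ d x r]: profile 5-1-3-6 — violates.
(d) [w q ɫ]: profile 7-1-5 — violates.
(e) [ʔ t ɫ]: profile 1-1-5 — violates.
(f) [l f l b]: profile 5-3-5-1 — violates.
(g) [ɫ b ʔ]: profile 5-1-1 — obeys.

1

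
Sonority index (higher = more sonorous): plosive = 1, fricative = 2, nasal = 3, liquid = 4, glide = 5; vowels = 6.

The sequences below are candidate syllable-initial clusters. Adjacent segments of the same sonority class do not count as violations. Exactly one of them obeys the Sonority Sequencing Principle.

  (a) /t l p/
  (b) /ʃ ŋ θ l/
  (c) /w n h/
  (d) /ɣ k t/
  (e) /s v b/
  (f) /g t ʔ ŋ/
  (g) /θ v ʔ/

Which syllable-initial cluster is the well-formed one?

f

(a) sonority 1-4-1: ill-formed.
(b) sonority 2-3-2-4: ill-formed.
(c) sonority 5-3-2: ill-formed.
(d) sonority 2-1-1: ill-formed.
(e) sonority 2-2-1: ill-formed.
(f) sonority 1-1-1-3: well-formed.
(g) sonority 2-2-1: ill-formed.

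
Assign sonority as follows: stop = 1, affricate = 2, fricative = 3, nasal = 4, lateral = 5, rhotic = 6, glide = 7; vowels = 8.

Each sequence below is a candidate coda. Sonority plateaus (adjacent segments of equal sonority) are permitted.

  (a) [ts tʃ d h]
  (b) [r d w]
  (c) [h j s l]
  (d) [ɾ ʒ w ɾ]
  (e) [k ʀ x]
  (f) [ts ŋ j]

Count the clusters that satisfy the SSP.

(a) sonority 2-2-1-3: ill-formed.
(b) sonority 6-1-7: ill-formed.
(c) sonority 3-7-3-5: ill-formed.
(d) sonority 6-3-7-6: ill-formed.
(e) sonority 1-6-3: ill-formed.
(f) sonority 2-4-7: ill-formed.

0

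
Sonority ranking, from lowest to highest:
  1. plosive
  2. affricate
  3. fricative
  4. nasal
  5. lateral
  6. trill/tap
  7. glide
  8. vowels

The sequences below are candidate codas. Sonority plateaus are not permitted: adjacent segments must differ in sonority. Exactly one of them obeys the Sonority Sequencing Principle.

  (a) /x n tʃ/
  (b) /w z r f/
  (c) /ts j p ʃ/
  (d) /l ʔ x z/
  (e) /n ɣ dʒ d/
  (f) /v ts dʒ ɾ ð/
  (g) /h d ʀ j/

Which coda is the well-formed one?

e

(a) /x n tʃ/: profile 3-4-2 — violates.
(b) /w z r f/: profile 7-3-6-3 — violates.
(c) /ts j p ʃ/: profile 2-7-1-3 — violates.
(d) /l ʔ x z/: profile 5-1-3-3 — violates.
(e) /n ɣ dʒ d/: profile 4-3-2-1 — obeys.
(f) /v ts dʒ ɾ ð/: profile 3-2-2-6-3 — violates.
(g) /h d ʀ j/: profile 3-1-6-7 — violates.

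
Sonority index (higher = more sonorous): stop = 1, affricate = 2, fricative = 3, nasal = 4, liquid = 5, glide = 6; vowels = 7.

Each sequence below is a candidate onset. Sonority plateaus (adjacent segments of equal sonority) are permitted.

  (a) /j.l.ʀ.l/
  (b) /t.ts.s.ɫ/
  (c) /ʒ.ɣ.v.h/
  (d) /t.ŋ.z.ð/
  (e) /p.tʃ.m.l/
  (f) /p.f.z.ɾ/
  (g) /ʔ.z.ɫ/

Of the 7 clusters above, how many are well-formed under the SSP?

5

(a) 6-5-5-5 → violates
(b) 1-2-3-5 → obeys
(c) 3-3-3-3 → obeys
(d) 1-4-3-3 → violates
(e) 1-2-4-5 → obeys
(f) 1-3-3-5 → obeys
(g) 1-3-5 → obeys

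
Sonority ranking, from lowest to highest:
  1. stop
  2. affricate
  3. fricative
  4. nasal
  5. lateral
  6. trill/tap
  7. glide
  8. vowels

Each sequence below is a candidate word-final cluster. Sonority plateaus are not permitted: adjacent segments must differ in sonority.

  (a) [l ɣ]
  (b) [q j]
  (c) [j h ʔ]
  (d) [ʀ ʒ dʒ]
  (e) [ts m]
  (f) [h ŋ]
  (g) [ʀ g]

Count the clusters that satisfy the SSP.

4

(a) 5-3 → obeys
(b) 1-7 → violates
(c) 7-3-1 → obeys
(d) 6-3-2 → obeys
(e) 2-4 → violates
(f) 3-4 → violates
(g) 6-1 → obeys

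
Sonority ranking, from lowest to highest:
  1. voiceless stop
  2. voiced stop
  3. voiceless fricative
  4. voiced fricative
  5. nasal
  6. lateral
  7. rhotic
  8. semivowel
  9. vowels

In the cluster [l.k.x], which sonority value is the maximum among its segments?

/l/ — lateral, sonority 6.
/k/ — voiceless stop, sonority 1.
/x/ — voiceless fricative, sonority 3.
The maximum is 6.

6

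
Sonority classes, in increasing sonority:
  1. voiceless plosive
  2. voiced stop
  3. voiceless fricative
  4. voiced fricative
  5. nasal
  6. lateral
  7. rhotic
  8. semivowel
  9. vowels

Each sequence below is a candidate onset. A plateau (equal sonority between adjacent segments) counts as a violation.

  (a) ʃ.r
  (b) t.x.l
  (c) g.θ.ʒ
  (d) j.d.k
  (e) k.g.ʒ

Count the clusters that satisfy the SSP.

(a) sonority 3-7: well-formed.
(b) sonority 1-3-6: well-formed.
(c) sonority 2-3-4: well-formed.
(d) sonority 8-2-1: ill-formed.
(e) sonority 1-2-4: well-formed.

4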